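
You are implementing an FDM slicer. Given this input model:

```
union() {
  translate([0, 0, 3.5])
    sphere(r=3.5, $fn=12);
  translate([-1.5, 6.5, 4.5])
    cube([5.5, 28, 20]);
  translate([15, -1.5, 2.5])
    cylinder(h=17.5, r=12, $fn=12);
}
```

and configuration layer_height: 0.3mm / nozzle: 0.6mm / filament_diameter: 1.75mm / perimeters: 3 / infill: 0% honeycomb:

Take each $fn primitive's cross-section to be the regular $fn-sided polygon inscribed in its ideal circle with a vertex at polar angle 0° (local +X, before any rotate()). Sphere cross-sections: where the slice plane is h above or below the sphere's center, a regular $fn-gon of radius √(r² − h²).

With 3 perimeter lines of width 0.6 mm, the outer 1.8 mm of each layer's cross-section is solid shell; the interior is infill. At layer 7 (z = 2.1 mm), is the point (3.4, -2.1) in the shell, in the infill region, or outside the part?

outside

At z = 2.1 mm: the r=3.5 sphere contributes a regular 12-gon of circumradius √(3.5²−1.4²) = 3.208; the cube at (-1.5, 6.5) does not reach this height (z outside [4.5, 24.5]); the cylinder at (15, -1.5) is not intersected at this z (z outside [2.5, 20]); Merging all regions: only the r=3.5 sphere is present, so the union is just that shape — 1 connected region. Overall, the cross-section is a single solid region. The nearest boundary edge runs (1.60, -2.78)→(2.78, -1.60); distance from the point to it = 0.80 mm. The point is not inside any of the regions above, so it lies outside the cross-section (0.80 mm from the nearest boundary).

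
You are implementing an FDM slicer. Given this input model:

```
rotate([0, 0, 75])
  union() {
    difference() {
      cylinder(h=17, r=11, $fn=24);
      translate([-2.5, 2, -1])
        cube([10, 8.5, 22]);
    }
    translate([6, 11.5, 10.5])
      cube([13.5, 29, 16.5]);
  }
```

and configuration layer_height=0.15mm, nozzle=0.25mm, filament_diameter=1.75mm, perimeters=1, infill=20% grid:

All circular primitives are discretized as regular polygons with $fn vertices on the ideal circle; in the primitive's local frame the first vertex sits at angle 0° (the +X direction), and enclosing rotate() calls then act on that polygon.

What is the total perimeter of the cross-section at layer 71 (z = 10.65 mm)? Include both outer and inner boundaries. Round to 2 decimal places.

At z = 10.65 mm: the r=11 cylinder gives a regular 24-gon of circumradius 11 (constant along its height) (perimeter = 2·24·11.000·sin(180°/24) = 68.92 mm); the 10×8.5 cube at (-2.5, 2) contributes its full rectangle (perimeter 37.00 mm); Taking the first minus the rest: starting from the r=11 cylinder, the 10×8.5 cube at (-2.5, 2) partially overlaps it — only the 80.37 mm² overlap (of its 85.00 mm²) is removed, clipping the outline — boundary = 93.99 mm; the cube at (6, 11.5) is present — its section is the full 13.5×29 rectangle (perimeter 85.00 mm); Combining (union): the 2 present regions are separate (no shared area or edge), so areas and boundary lengths simply add and each stays a separate island — boundary = 178.99 mm; (whole slice rotated 75° about Z — lengths, areas and connectivity unchanged). Overall, the cross-section has 2 separate islands. Total boundary length (outer) = 178.99 mm.

178.99 mm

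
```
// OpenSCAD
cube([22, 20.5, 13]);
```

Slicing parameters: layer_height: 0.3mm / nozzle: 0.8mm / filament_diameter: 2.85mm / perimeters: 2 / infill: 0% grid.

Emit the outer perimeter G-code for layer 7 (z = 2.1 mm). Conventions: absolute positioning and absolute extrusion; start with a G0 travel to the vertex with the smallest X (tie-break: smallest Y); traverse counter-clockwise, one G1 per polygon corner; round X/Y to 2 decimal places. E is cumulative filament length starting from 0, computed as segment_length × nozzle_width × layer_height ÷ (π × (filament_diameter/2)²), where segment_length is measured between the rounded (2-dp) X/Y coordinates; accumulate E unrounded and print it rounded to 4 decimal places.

G0 X0.00 Y0.00 Z2.10
G1 X22.00 Y0.00 E0.8277
G1 X22.00 Y20.50 E1.5989
G1 X0.00 Y20.50 E2.4266
G1 X0.00 Y0.00 E3.1978

At z = 2.1 mm: the 22×20.5 cube contributes its full rectangle. The outline is a single polygon with 4 vertices. Extrusion per mm of travel: 0.8 × 0.3 / (π × 1.425²) = 0.037621. Accumulating E over each segment gives final E = 3.1978.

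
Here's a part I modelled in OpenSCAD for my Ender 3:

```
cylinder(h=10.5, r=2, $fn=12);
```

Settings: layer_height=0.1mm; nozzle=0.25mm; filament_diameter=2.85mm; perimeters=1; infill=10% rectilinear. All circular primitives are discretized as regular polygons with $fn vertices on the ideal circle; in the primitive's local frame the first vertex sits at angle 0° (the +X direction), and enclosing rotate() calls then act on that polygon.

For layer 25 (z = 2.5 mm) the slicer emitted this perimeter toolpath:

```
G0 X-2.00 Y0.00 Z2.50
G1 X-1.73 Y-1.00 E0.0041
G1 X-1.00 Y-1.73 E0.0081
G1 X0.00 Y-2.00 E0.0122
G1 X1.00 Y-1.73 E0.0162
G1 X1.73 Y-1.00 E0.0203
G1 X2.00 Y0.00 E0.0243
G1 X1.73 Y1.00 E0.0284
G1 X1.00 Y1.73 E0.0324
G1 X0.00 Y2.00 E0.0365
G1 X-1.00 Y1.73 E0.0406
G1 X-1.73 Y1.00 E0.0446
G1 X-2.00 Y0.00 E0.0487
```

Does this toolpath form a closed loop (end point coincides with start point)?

yes

Start point (G0): (-2.00, 0.00). End point (last G1): the path returns to the start — closed.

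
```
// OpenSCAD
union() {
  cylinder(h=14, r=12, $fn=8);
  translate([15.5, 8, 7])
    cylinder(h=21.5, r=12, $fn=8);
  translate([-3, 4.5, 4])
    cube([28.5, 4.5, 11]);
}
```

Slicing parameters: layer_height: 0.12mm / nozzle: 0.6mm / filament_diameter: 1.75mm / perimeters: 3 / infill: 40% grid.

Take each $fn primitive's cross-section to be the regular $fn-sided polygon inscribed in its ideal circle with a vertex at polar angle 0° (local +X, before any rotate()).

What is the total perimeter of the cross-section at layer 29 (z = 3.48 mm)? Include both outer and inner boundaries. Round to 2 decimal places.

73.48 mm

At z = 3.48 mm: the cylinder: section is a regular 8-gon, circumradius r=12 (perimeter = 2·8·12.000·sin(180°/8) = 73.48 mm); the cylinder at (15.5, 8) is absent (z outside [7, 28.5]); the cube at (-3, 4.5) does not reach this height (z outside [4, 15]); Combining (union): only the r=12 cylinder is present, so the union is just that shape — boundary = 73.48 mm. Overall, the cross-section is a single solid region. Total boundary length (outer) = 73.48 mm.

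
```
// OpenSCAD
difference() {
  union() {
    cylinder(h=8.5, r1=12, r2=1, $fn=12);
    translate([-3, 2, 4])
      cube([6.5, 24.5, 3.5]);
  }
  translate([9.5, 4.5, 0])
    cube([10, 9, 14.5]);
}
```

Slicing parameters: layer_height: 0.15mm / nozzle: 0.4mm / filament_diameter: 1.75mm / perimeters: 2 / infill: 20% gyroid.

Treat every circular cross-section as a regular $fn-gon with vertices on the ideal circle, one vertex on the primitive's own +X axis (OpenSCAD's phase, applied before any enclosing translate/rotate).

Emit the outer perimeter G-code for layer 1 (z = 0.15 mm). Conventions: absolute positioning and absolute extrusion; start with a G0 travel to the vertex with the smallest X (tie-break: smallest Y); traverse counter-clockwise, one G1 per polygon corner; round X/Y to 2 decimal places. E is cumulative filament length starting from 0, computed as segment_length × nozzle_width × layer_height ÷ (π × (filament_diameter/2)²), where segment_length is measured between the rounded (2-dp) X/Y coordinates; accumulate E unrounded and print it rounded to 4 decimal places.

At z = 0.15 mm: the cone (r1=12→r2=1) has section circumradius 11.806 here — a regular 12-gon; the cube at (-3, 2) is not intersected at this z (z outside [4, 7.5]); Merging all regions: only the cone is present, so the union is just that shape — 1 connected region; the 10×9 cube at (9.5, 4.5) contributes its full rectangle; Subtracting the remaining from the first: starting from that combined region, the 10×9 cube at (9.5, 4.5) partially overlaps it — only the 1.54 mm² overlap (of its 90.00 mm²) is removed, clipping the outline — 1 connected region. The outline is a single polygon with 14 vertices. Extrusion per mm of travel: 0.4 × 0.15 / (π × 0.875²) = 0.024945. Accumulating E over each segment gives final E = 1.8478.

G0 X-11.81 Y0.00 Z0.15
G1 X-10.22 Y-5.90 E0.1524
G1 X-5.90 Y-10.22 E0.3048
G1 X0.00 Y-11.81 E0.4573
G1 X5.90 Y-10.22 E0.6097
G1 X10.22 Y-5.90 E0.7621
G1 X11.81 Y0.00 E0.9145
G1 X10.60 Y4.50 E1.0307
G1 X9.50 Y4.50 E1.0582
G1 X9.50 Y6.63 E1.1113
G1 X5.90 Y10.22 E1.2381
G1 X0.00 Y11.81 E1.3906
G1 X-5.90 Y10.22 E1.5430
G1 X-10.22 Y5.90 E1.6954
G1 X-11.81 Y0.00 E1.8478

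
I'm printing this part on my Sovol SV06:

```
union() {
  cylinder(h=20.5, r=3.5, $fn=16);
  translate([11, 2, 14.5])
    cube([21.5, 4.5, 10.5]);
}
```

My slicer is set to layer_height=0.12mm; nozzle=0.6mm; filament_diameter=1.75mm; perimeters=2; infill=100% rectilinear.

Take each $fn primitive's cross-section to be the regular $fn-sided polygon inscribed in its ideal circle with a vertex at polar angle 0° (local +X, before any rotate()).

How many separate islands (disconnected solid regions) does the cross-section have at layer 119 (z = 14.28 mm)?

At z = 14.28 mm: the r=3.5 cylinder contributes a regular 16-gon of circumradius 3.5; the cube at (11, 2) is not intersected at this z (z outside [14.5, 25]); Taking the union: only the r=3.5 cylinder is present, so the union is just that shape — 1 connected region. Overall, the cross-section is a single solid region. Island count = 1.

1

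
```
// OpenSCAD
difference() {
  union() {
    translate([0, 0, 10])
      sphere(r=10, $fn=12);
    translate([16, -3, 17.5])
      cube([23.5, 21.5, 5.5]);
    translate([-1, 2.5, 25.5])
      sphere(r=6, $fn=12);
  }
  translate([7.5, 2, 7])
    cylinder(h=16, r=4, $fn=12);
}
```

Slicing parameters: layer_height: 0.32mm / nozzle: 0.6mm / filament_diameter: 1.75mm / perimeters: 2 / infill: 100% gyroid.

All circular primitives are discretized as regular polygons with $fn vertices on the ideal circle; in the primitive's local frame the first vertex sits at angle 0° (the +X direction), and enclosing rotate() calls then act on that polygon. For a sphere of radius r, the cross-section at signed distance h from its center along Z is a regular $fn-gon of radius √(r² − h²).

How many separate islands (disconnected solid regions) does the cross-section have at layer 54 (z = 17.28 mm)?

At z = 17.28 mm: the sphere: section is a regular 12-gon, circumradius = √(r²−h²) = √(10²−7.28²) = 6.856; the cube at (16, -3) is not intersected at this z (z outside [17.5, 23]); the sphere at (-1, 2.5) does not reach this height (|z−center|=8.220 > r=6); Merging all regions: only the r=10 sphere is present, so the union is just that shape — 1 connected region; the r=4 cylinder at (7.5, 2) gives a regular 12-gon of circumradius 4 (constant along its height); After the difference (first − rest): starting from that combined region, the r=4 cylinder at (7.5, 2) partially overlaps it — only the 13.42 mm² overlap (of its 48.00 mm²) is removed, clipping the outline — 1 connected region. Overall, the cross-section is a single solid region. Island count = 1.

1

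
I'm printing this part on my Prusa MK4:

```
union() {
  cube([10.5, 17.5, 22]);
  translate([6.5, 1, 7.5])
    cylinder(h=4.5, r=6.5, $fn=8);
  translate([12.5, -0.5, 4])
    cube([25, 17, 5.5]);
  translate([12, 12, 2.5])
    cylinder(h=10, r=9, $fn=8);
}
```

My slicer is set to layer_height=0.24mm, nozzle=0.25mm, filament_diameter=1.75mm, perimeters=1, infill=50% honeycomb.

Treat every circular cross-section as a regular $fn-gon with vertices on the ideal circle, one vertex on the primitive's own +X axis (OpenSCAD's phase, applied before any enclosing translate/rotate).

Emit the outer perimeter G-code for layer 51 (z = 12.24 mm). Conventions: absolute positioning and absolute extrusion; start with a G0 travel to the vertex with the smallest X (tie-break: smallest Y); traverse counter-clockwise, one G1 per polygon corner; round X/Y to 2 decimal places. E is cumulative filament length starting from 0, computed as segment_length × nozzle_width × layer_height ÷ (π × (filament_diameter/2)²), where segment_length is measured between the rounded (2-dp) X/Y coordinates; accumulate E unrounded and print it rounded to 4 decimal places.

G0 X0.00 Y0.00 Z12.24
G1 X10.50 Y0.00 E0.2619
G1 X10.50 Y3.62 E0.3522
G1 X12.00 Y3.00 E0.3927
G1 X18.36 Y5.64 E0.5645
G1 X21.00 Y12.00 E0.7363
G1 X18.36 Y18.36 E0.9080
G1 X12.00 Y21.00 E1.0798
G1 X5.64 Y18.36 E1.2516
G1 X5.28 Y17.50 E1.2748
G1 X0.00 Y17.50 E1.4066
G1 X0.00 Y0.00 E1.8431

At z = 12.24 mm: the cube is present — its section is the full 10.5×17.5 rectangle; the cylinder at (6.5, 1) is absent (z outside [7.5, 12]); the cube at (12.5, -0.5) does not reach this height (z outside [4, 9.5]); the cylinder at (12, 12): section is a regular 8-gon, circumradius r=9; Combining (union): the regions partially overlap (shared area 79.23 mm²), so overlapping operands fuse into one piece — 1 connected region. The outline is a single polygon with 11 vertices. Extrusion per mm of travel: 0.25 × 0.24 / (π × 0.875²) = 0.024945. Accumulating E over each segment gives final E = 1.8431.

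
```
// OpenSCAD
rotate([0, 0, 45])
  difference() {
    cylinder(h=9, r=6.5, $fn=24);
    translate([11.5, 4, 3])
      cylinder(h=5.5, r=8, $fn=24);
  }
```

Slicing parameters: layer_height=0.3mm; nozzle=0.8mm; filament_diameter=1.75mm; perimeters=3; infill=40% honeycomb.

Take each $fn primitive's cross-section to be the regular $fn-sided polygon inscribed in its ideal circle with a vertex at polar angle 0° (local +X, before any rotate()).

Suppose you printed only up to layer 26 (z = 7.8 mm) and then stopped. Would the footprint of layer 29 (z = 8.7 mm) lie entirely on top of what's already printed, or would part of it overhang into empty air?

Compare the two slices. At z = 7.8: the r=6.5 cylinder contributes a regular 24-gon of circumradius 6.5 (area = (24/2)·6.500²·sin(360°/24) = 131.22 mm²); the r=8 cylinder at (11.5, 4) gives a regular 24-gon of circumradius 8 (constant along its height) (area = (24/2)·8.000²·sin(360°/24) = 198.77 mm²); After the difference (first − rest): starting from the r=6.5 cylinder (131.22 mm²), the r=8 cylinder at (11.5, 4) partially overlaps it — only the 11.66 mm² overlap (of its 198.77 mm²) is removed, clipping the outline — area = 119.57 mm²; (rotated 45° about Z; rotation is an isometry so areas/perimeters/island counts are preserved). At z = 8.7: the cylinder: section is a regular 24-gon, circumradius r=6.5 (area = (24/2)·6.500²·sin(360°/24) = 131.22 mm²); the cylinder at (11.5, 4) is not intersected at this z (z outside [3, 8.5]); After the difference (first − rest): none of the subtracted shapes is present at this height, so the r=6.5 cylinder is unchanged — area = 131.22 mm²; (rotated 45° about Z; rotation is an isometry so areas/perimeters/island counts are preserved). Checking containment: at z = 8.7 the cross-section extends beyond the z = 7.8 cross-section by about 11.66 mm².

part overhangs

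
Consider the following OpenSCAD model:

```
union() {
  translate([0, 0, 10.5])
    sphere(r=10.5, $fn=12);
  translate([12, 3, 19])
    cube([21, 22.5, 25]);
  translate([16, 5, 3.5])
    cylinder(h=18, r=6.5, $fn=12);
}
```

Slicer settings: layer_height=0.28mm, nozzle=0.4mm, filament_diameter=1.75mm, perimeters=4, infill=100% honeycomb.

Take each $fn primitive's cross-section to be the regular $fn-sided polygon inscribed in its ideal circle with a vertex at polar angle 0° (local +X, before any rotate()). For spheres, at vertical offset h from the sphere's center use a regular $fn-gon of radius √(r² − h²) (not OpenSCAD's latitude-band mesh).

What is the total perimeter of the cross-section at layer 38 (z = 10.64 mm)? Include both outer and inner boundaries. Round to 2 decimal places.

At z = 10.64 mm: the sphere: section is a regular 12-gon, circumradius = √(r²−h²) = √(10.5²−0.14²) = 10.499 (perimeter = 2·12·10.499·sin(180°/12) = 65.22 mm); the cube at (12, 3) is not intersected at this z (z outside [19, 44]); the r=6.5 cylinder at (16, 5) gives a regular 12-gon of circumradius 6.5 (constant along its height) (perimeter = 2·12·6.500·sin(180°/12) = 40.38 mm); Combining (union): the 2 present regions are separate (no shared area or edge), so areas and boundary lengths simply add and each stays a separate island — boundary = 105.59 mm. Overall, the cross-section has 2 separate islands. Total boundary length (outer) = 105.59 mm.

105.59 mm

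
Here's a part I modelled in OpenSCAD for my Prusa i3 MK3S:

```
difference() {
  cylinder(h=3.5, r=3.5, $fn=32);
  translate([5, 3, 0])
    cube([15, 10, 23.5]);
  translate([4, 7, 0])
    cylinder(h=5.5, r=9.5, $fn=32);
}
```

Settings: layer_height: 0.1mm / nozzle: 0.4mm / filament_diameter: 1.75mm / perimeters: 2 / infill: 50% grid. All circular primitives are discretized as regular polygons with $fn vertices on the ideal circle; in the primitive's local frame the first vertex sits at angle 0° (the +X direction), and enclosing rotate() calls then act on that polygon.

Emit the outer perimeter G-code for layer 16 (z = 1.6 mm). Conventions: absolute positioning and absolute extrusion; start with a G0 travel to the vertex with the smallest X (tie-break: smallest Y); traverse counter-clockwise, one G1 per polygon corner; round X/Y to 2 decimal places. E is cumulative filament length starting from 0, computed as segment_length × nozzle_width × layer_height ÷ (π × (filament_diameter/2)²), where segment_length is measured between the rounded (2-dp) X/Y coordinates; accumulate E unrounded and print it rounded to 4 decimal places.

At z = 1.6 mm: the cylinder: section is a regular 32-gon, circumradius r=3.5; the 15×10 cube at (5, 3) contributes its full rectangle; the cylinder at (4, 7): section is a regular 32-gon, circumradius r=9.5; Taking the first minus the rest: starting from the r=3.5 cylinder, the 15×10 cube at (5, 3) misses the remaining region (no effect); the r=9.5 cylinder at (4, 7) partially overlaps it — only the 27.37 mm² overlap (of its 281.71 mm²) is removed, clipping the outline — 1 connected region. The outline is a single polygon with 20 vertices. Extrusion per mm of travel: 0.4 × 0.1 / (π × 0.875²) = 0.016630. Accumulating E over each segment gives final E = 0.2728.

G0 X-3.50 Y0.00 Z1.60
G1 X-3.43 Y-0.68 E0.0114
G1 X-3.23 Y-1.34 E0.0228
G1 X-2.91 Y-1.94 E0.0341
G1 X-2.47 Y-2.47 E0.0456
G1 X-1.94 Y-2.91 E0.0571
G1 X-1.34 Y-3.23 E0.0684
G1 X-0.68 Y-3.43 E0.0798
G1 X0.00 Y-3.50 E0.0912
G1 X0.68 Y-3.43 E0.1026
G1 X1.34 Y-3.23 E0.1140
G1 X1.94 Y-2.91 E0.1253
G1 X2.47 Y-2.47 E0.1368
G1 X2.57 Y-2.36 E0.1393
G1 X2.15 Y-2.32 E0.1463
G1 X0.36 Y-1.78 E0.1774
G1 X-1.28 Y-0.90 E0.2083
G1 X-2.72 Y0.28 E0.2393
G1 X-3.33 Y1.03 E0.2554
G1 X-3.43 Y0.68 E0.2614
G1 X-3.50 Y0.00 E0.2728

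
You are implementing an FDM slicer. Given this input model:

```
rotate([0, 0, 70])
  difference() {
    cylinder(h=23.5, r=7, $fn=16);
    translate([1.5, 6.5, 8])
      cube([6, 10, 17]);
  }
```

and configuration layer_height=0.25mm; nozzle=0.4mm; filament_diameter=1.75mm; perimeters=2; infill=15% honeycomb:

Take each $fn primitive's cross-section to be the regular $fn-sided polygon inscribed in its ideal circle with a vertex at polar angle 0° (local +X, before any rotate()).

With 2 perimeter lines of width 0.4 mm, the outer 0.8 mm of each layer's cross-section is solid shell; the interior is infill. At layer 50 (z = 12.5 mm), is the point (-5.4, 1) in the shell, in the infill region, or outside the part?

At z = 12.5 mm: the cylinder: section is a regular 16-gon, circumradius r=7; the 6×10 cube at (1.5, 6.5) contributes its full rectangle; Subtracting the remaining from the first: starting from the r=7 cylinder, the 6×10 cube at (1.5, 6.5) partially overlaps it — only the 0.10 mm² overlap (of its 60.00 mm²) is removed, clipping the outline — 1 connected region; (rotated 70° about Z; rotation is an isometry so areas/perimeters/island counts are preserved). Overall, the cross-section is a single solid region. Undo the 70° rotation: the query point maps to (-0.907, 5.416) in the un-rotated model frame. The nearest boundary edge runs (-2.68, 6.47)→(0.00, 7.00); distance from the point to it = 1.38 mm. The point is inside the cross-section and 1.38 mm from the nearest boundary — more than the 0.8 mm shell width (2 × 0.4), so it's in the infill interior.

infill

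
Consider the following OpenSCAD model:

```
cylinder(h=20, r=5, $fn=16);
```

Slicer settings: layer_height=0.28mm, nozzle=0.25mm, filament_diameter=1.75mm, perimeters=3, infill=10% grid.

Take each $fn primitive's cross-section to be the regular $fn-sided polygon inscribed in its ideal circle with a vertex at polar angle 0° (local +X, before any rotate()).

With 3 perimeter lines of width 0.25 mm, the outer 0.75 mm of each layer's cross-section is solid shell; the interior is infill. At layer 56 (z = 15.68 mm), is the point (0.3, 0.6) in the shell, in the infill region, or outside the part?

At z = 15.68 mm: the r=5 cylinder contributes a regular 16-gon of circumradius 5. Overall, the cross-section is a single solid region. The nearest boundary edge runs (3.54, 3.54)→(1.91, 4.62); distance from the point to it = 4.24 mm. The point is inside the cross-section and 4.24 mm from the nearest boundary — more than the 0.75 mm shell width (3 × 0.25), so it's in the infill interior.

infill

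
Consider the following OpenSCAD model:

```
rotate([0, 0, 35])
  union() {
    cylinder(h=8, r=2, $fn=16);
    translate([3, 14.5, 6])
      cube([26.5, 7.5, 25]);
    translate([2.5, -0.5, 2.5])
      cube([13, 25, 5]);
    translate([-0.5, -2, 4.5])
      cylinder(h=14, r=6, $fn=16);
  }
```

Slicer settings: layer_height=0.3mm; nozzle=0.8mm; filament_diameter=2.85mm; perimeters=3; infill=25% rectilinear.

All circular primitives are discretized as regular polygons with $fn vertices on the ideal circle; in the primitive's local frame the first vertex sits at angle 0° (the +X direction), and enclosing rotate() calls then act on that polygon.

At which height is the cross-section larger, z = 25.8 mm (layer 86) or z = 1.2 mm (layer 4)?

layer 86 (z = 25.8 mm)

Layer 86 (z = 25.8): the cylinder is not intersected at this z (z outside [0, 8]); the cube at (3, 14.5) is present — its section is the full 26.5×7.5 rectangle (area 198.75 mm²); the cube at (2.5, -0.5) is absent (z outside [2.5, 7.5]); the cylinder at (-0.5, -2) is not intersected at this z (z outside [4.5, 18.5]); Merging all regions: only the 26.5×7.5 cube at (3, 14.5) is present, so the union is just that shape — area = 198.75 mm²; (rotated 35° about Z; rotation is an isometry so areas/perimeters/island counts are preserved). So its area = 198.75 mm². Layer 4 (z = 1.2): the cylinder: section is a regular 16-gon, circumradius r=2 (area = (16/2)·2.000²·sin(360°/16) = 12.25 mm²); the cube at (3, 14.5) is absent (z outside [6, 31]); the cube at (2.5, -0.5) is absent (z outside [2.5, 7.5]); the cylinder at (-0.5, -2) is absent (z outside [4.5, 18.5]); Taking the union: only the r=2 cylinder is present, so the union is just that shape — area = 12.25 mm²; (whole slice rotated 35° about Z — lengths, areas and connectivity unchanged). So its area = 12.25 mm². Layer 86 is larger (198.75 vs 12.25 mm²).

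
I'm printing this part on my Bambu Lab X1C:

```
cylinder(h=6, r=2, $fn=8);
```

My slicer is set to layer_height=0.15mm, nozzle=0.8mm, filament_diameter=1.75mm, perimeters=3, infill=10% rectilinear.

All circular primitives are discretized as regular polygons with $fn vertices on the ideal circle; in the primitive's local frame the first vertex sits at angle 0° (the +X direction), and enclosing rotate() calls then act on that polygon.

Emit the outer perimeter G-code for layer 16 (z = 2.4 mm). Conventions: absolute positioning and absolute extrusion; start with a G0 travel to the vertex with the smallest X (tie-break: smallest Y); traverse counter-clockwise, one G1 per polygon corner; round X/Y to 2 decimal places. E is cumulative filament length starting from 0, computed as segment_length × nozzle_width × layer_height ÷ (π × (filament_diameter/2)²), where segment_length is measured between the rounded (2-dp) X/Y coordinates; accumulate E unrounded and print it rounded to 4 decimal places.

G0 X-2.00 Y0.00 Z2.40
G1 X-1.41 Y-1.41 E0.0763
G1 X0.00 Y-2.00 E0.1525
G1 X1.41 Y-1.41 E0.2288
G1 X2.00 Y0.00 E0.3050
G1 X1.41 Y1.41 E0.3813
G1 X0.00 Y2.00 E0.4575
G1 X-1.41 Y1.41 E0.5338
G1 X-2.00 Y0.00 E0.6100

At z = 2.4 mm: the r=2 cylinder gives a regular 8-gon of circumradius 2 (constant along its height). The outline is a single polygon with 8 vertices. Extrusion per mm of travel: 0.8 × 0.15 / (π × 0.875²) = 0.049890. Accumulating E over each segment gives final E = 0.6100.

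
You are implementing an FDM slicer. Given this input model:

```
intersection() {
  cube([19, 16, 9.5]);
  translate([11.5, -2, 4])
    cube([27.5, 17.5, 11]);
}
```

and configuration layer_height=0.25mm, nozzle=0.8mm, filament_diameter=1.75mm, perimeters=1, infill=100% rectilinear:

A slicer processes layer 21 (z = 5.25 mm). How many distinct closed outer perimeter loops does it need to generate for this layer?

At z = 5.25 mm: the cube is present — its section is the full 19×16 rectangle; the cube at (11.5, -2) (footprint 27.5×17.5) is included at this height; After intersecting: the 27.5×17.5 cube at (11.5, -2) partially overlaps the 19×16 cube; clipping to the common part keeps 116.25 mm² — 1 connected region. The result has 1 disconnected region.

1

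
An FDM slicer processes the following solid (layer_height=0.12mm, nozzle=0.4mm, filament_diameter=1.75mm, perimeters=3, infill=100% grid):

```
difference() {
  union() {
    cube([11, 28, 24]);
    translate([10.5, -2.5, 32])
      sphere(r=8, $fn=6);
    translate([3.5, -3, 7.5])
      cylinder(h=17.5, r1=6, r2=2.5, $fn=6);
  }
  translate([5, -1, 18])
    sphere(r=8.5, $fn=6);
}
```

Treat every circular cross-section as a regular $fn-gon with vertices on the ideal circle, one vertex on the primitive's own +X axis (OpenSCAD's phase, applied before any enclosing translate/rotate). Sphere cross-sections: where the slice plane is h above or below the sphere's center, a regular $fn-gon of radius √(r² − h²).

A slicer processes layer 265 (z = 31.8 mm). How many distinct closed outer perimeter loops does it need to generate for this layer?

At z = 31.8 mm: the cube is not intersected at this z (z outside [0, 24]); the r=8 sphere at (10.5, -2.5) slices to a regular 6-gon of circumradius 7.997 (√(r²−h²) with h=0.2 from center); the cone at (3.5, -3) is not intersected at this z (z outside [7.5, 25]); Merging all regions: only the r=8 sphere at (10.5, -2.5) is present, so the union is just that shape — 1 connected region; the sphere at (5, -1) is not intersected at this z (|z−center|=13.800 > r=8.5); After the difference (first − rest): none of the subtracted shapes is present at this height, so that combined region is unchanged — 1 connected region. The result has 1 disconnected region.

1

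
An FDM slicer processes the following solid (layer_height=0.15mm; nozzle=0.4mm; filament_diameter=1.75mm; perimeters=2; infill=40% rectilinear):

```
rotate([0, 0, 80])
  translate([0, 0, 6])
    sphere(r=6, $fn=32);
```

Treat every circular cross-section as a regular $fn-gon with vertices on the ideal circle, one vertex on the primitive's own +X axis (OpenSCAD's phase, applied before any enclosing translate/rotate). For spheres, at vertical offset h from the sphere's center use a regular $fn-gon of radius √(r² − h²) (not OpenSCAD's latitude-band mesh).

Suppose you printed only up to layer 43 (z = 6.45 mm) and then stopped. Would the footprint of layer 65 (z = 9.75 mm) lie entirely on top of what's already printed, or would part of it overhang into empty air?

entirely on top

Compare the two slices. At z = 6.45: the sphere: section is a regular 32-gon, circumradius = √(r²−h²) = √(6²−0.45²) = 5.983 (area = (32/2)·5.983²·sin(360°/32) = 111.74 mm²); (whole slice rotated 80° about Z — lengths, areas and connectivity unchanged). At z = 9.75: the r=6 sphere slices to a regular 32-gon of circumradius 4.684 (√(r²−h²) with h=3.75 from center) (area = (32/2)·4.684²·sin(360°/32) = 68.48 mm²); (rotated 80° about Z; rotation is an isometry so areas/perimeters/island counts are preserved). Checking containment: the cross-section at z = 9.75 is a subset of the cross-section at z = 6.45.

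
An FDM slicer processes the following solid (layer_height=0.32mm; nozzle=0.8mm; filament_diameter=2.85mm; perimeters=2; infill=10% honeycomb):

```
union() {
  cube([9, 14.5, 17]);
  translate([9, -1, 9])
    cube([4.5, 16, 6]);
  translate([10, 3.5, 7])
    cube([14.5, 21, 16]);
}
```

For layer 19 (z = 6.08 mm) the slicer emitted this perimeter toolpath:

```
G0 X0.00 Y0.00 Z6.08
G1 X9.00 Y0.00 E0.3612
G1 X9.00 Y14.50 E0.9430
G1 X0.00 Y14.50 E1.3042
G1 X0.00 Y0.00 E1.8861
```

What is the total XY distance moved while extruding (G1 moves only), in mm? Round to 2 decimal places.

47.00 mm

Sum the Euclidean lengths of each G1 segment: total = 47.00 mm.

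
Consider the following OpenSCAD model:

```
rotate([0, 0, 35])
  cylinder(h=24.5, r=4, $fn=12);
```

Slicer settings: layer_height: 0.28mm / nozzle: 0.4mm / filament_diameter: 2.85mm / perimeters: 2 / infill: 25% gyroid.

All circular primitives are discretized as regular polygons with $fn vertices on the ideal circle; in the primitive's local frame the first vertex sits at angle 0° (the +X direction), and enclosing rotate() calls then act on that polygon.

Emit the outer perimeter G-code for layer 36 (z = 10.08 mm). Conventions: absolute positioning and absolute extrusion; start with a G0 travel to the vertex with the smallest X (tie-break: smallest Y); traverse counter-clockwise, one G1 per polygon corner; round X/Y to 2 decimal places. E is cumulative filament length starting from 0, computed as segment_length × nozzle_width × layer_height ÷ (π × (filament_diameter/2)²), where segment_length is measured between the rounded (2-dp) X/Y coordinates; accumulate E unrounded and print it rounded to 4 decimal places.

G0 X-3.98 Y-0.35 Z10.08
G1 X-3.28 Y-2.29 E0.0362
G1 X-1.69 Y-3.63 E0.0727
G1 X0.35 Y-3.98 E0.1091
G1 X2.29 Y-3.28 E0.1453
G1 X3.63 Y-1.69 E0.1818
G1 X3.98 Y0.35 E0.2181
G1 X3.28 Y2.29 E0.2543
G1 X1.69 Y3.63 E0.2908
G1 X-0.35 Y3.98 E0.3272
G1 X-2.29 Y3.28 E0.3634
G1 X-3.63 Y1.69 E0.3999
G1 X-3.98 Y-0.35 E0.4362

At z = 10.08 mm: the r=4 cylinder contributes a regular 12-gon of circumradius 4; (whole slice rotated 35° about Z — lengths, areas and connectivity unchanged). The outline is a single polygon with 12 vertices. Extrusion per mm of travel: 0.4 × 0.28 / (π × 1.425²) = 0.017557. Accumulating E over each segment gives final E = 0.4362.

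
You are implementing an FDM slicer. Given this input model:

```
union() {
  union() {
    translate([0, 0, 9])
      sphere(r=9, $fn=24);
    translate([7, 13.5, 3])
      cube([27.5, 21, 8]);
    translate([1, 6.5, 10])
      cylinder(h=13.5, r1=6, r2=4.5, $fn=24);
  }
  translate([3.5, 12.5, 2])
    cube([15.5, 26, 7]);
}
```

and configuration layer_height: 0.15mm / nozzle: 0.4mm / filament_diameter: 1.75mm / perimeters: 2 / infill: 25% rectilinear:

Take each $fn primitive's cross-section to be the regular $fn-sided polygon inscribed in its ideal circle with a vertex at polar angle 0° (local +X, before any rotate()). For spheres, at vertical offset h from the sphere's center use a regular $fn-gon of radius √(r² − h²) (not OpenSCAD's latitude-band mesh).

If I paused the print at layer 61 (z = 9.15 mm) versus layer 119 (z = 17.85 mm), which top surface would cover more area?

Layer 61 (z = 9.15): the r=9 sphere contributes a regular 24-gon of circumradius √(9²−0.15²) = 8.999 (area = (24/2)·8.999²·sin(360°/24) = 251.50 mm²); the cube at (7, 13.5) (footprint 27.5×21) is included at this height (area 577.50 mm²); the cone at (1, 6.5) does not reach this height (z outside [10, 23.5]); Merging all regions: the 2 present regions are separate (no shared area or edge), so areas and boundary lengths simply add and each stays a separate island — area = 829.00 mm²; the cube at (3.5, 12.5) is not intersected at this z (z outside [2, 9]); Combining (union): only that combined region is present, so the union is just that shape — area = 829.00 mm². So its area = 829.00 mm². Layer 119 (z = 17.85): the r=9 sphere contributes a regular 24-gon of circumradius √(9²−8.85²) = 1.636 (area = (24/2)·1.636²·sin(360°/24) = 8.32 mm²); the cube at (7, 13.5) is absent (z outside [3, 11]); the cone at (1, 6.5) contributes a regular 24-gon of circumradius 5.128 (interpolated between r1=6 and r2=4.5 at t=0.581) (area = (24/2)·5.128²·sin(360°/24) = 81.66 mm²); Merging all regions: the regions partially overlap — summed areas 89.98 mm² minus the doubly-counted overlap 0.12 mm² gives 89.86 mm² — area = 89.86 mm²; the cube at (3.5, 12.5) is absent (z outside [2, 9]); Combining (union): only the result so far is present, so the union is just that shape — area = 89.86 mm². So its area = 89.86 mm². Layer 61 is larger (829.00 vs 89.86 mm²).

layer 61 (z = 9.15 mm)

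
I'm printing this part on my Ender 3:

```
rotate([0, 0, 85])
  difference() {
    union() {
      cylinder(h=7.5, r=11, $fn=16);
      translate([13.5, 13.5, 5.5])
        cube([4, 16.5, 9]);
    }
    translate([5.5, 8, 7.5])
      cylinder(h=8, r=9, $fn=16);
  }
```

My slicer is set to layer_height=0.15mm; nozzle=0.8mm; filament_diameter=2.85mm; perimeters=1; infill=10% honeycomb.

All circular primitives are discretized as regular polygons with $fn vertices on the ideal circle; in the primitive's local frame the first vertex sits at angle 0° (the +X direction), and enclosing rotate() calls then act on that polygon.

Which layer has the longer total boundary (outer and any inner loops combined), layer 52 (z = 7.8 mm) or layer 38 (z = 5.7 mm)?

Layer 52 (z = 7.8): the cylinder is not intersected at this z (z outside [0, 7.5]); the 4×16.5 cube at (13.5, 13.5) contributes its full rectangle (perimeter 41.00 mm); Combining (union): only the 4×16.5 cube at (13.5, 13.5) is present, so the union is just that shape — boundary = 41.00 mm; the cylinder at (5.5, 8): section is a regular 16-gon, circumradius r=9 (perimeter = 2·16·9.000·sin(180°/16) = 56.19 mm); Subtracting the remaining from the first: starting from the result so far, the r=9 cylinder at (5.5, 8) misses the remaining region (no effect) — boundary = 41.00 mm; (whole slice rotated 85° about Z — lengths, areas and connectivity unchanged). So its perimeter = 41.00 mm. Layer 38 (z = 5.7): the cylinder: section is a regular 16-gon, circumradius r=11 (perimeter = 2·16·11.000·sin(180°/16) = 68.67 mm); the cube at (13.5, 13.5) is present — its section is the full 4×16.5 rectangle (perimeter 41.00 mm); Combining (union): the 2 present regions are separate (no shared area or edge), so areas and boundary lengths simply add and each stays a separate island — boundary = 109.67 mm; the cylinder at (5.5, 8) does not reach this height (z outside [7.5, 15.5]); Subtracting the remaining from the first: none of the subtracted shapes is present at this height, so that combined region is unchanged — boundary = 109.67 mm; (whole slice rotated 85° about Z — lengths, areas and connectivity unchanged). So its perimeter = 109.67 mm. Layer 38 is larger (109.67 vs 41.00 mm).

layer 38 (z = 5.7 mm)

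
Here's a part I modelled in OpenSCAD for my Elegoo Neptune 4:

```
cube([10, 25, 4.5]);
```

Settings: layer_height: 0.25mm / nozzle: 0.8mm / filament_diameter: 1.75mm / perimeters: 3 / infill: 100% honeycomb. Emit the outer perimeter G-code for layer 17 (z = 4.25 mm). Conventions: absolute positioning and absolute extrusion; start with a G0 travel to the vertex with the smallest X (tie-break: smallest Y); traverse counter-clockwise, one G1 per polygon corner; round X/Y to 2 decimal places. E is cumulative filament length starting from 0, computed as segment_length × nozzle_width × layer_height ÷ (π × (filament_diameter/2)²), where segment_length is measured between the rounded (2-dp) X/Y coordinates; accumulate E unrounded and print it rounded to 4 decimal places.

G0 X0.00 Y0.00 Z4.25
G1 X10.00 Y0.00 E0.8315
G1 X10.00 Y25.00 E2.9103
G1 X0.00 Y25.00 E3.7418
G1 X0.00 Y0.00 E5.8205

At z = 4.25 mm: the cube (footprint 10×25) is included at this height. The outline is a single polygon with 4 vertices. Extrusion per mm of travel: 0.8 × 0.25 / (π × 0.875²) = 0.083150. Accumulating E over each segment gives final E = 5.8205.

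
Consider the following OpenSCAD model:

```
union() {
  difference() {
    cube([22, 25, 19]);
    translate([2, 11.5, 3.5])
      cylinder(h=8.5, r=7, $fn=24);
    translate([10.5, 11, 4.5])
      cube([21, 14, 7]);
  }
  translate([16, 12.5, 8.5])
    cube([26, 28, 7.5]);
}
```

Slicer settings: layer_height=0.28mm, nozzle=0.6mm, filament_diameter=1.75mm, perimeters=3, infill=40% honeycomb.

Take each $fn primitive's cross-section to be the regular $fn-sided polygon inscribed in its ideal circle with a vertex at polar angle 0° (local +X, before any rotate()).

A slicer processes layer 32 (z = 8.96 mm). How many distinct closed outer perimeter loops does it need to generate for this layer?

2

At z = 8.96 mm: the 22×25 cube contributes its full rectangle; the r=7 cylinder at (2, 11.5) contributes a regular 24-gon of circumradius 7; the 21×14 cube at (10.5, 11) contributes its full rectangle; Subtracting the remaining from the first: starting from the 22×25 cube, the r=7 cylinder at (2, 11.5) partially overlaps it — only the 103.56 mm² overlap (of its 152.19 mm²) is removed, clipping the outline; the 21×14 cube at (10.5, 11) partially overlaps it — only the 161.00 mm² overlap (of its 294.00 mm²) is removed, clipping the outline — 1 connected region; the 26×28 cube at (16, 12.5) contributes its full rectangle; Merging all regions: the 2 present regions are separate (no shared area or edge), so areas and boundary lengths simply add and each stays a separate island — 2 connected regions. The result has 2 disconnected regions.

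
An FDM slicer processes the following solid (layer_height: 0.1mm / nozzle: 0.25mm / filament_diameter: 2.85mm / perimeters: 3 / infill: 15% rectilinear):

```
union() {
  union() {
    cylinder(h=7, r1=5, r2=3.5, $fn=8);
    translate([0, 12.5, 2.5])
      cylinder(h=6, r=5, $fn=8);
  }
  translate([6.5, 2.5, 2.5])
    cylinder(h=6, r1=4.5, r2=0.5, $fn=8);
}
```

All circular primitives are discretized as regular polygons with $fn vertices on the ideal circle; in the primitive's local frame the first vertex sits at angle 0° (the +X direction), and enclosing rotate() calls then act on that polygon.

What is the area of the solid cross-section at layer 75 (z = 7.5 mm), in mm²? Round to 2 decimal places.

At z = 7.5 mm: the cone is not intersected at this z (z outside [0, 7]); the cylinder at (0, 12.5): section is a regular 8-gon, circumradius r=5 (area = (8/2)·5.000²·sin(360°/8) = 70.71 mm²); Merging all regions: only the r=5 cylinder at (0, 12.5) is present, so the union is just that shape — area = 70.71 mm²; the cone at (6.5, 2.5): at t=0.833 of its height the radius interpolates to r₁+(r₂−r₁)t = 1.167, giving a regular 8-gon of that circumradius (area = (8/2)·1.167²·sin(360°/8) = 3.85 mm²); Combining (union): the 2 present regions are separate (no shared area or edge), so areas and boundary lengths simply add and each stays a separate island — area = 74.56 mm². Overall, the cross-section has 2 separate islands. Net area = 74.56 mm².

74.56 mm²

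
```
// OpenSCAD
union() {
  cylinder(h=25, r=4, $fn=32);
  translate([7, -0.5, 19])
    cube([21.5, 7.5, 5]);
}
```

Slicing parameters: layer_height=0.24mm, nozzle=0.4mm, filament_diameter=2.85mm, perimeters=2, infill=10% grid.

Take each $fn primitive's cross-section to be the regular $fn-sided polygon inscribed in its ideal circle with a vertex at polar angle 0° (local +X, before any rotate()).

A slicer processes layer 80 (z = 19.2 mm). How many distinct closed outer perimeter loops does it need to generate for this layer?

2

At z = 19.2 mm: the r=4 cylinder gives a regular 32-gon of circumradius 4 (constant along its height); the cube at (7, -0.5) (footprint 21.5×7.5) is included at this height; Combining (union): the 2 present regions are separate (no shared area or edge), so areas and boundary lengths simply add and each stays a separate island — 2 connected regions. The result has 2 disconnected regions.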